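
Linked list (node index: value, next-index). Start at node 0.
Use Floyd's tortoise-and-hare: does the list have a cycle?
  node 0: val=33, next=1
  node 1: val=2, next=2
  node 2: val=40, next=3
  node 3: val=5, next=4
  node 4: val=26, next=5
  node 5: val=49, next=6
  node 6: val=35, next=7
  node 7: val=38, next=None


Floyd's tortoise (slow, +1) and hare (fast, +2):
  init: slow=0, fast=0
  step 1: slow=1, fast=2
  step 2: slow=2, fast=4
  step 3: slow=3, fast=6
  step 4: fast 6->7->None, no cycle

Cycle: no


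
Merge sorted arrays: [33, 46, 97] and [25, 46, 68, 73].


Take 25 from B
Take 33 from A
Take 46 from A
Take 46 from B
Take 68 from B
Take 73 from B

Merged: [25, 33, 46, 46, 68, 73, 97]


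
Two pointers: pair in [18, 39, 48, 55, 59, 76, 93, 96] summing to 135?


lo=0(18)+hi=7(96)=114
lo=1(39)+hi=7(96)=135

Yes: 39+96=135


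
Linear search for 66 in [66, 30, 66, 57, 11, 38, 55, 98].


i=0: 66==66 found!

Found at 0, 1 comps


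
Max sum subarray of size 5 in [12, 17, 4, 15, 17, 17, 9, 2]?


[0:5]: 65
[1:6]: 70
[2:7]: 62
[3:8]: 60

Max: 70 at [1:6]


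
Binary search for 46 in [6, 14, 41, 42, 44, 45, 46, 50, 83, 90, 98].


Step 1: lo=0, hi=10, mid=5, val=45
Step 2: lo=6, hi=10, mid=8, val=83
Step 3: lo=6, hi=7, mid=6, val=46

Found at index 6


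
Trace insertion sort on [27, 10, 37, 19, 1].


Initial: [27, 10, 37, 19, 1]
Insert 10: [10, 27, 37, 19, 1]
Insert 37: [10, 27, 37, 19, 1]
Insert 19: [10, 19, 27, 37, 1]
Insert 1: [1, 10, 19, 27, 37]

Sorted: [1, 10, 19, 27, 37]


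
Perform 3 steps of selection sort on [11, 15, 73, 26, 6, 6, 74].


Initial: [11, 15, 73, 26, 6, 6, 74]
Step 1: min=6 at 4
  Swap: [6, 15, 73, 26, 11, 6, 74]
Step 2: min=6 at 5
  Swap: [6, 6, 73, 26, 11, 15, 74]
Step 3: min=11 at 4
  Swap: [6, 6, 11, 26, 73, 15, 74]

After 3 steps: [6, 6, 11, 26, 73, 15, 74]


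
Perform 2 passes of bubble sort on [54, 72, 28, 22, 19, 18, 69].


Initial: [54, 72, 28, 22, 19, 18, 69]
Pass 1: [54, 28, 22, 19, 18, 69, 72] (5 swaps)
Pass 2: [28, 22, 19, 18, 54, 69, 72] (4 swaps)

After 2 passes: [28, 22, 19, 18, 54, 69, 72]


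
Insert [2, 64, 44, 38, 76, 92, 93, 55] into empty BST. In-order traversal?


Insert 2: root
Insert 64: R from 2
Insert 44: R from 2 -> L from 64
Insert 38: R from 2 -> L from 64 -> L from 44
Insert 76: R from 2 -> R from 64
Insert 92: R from 2 -> R from 64 -> R from 76
Insert 93: R from 2 -> R from 64 -> R from 76 -> R from 92
Insert 55: R from 2 -> L from 64 -> R from 44

In-order: [2, 38, 44, 55, 64, 76, 92, 93]


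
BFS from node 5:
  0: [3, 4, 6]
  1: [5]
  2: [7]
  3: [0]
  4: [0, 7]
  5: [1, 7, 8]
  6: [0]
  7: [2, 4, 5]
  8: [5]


Visit 5, enqueue [1, 7, 8]
Visit 1, enqueue []
Visit 7, enqueue [2, 4]
Visit 8, enqueue []
Visit 2, enqueue []
Visit 4, enqueue [0]
Visit 0, enqueue [3, 6]
Visit 3, enqueue []
Visit 6, enqueue []

BFS order: [5, 1, 7, 8, 2, 4, 0, 3, 6]


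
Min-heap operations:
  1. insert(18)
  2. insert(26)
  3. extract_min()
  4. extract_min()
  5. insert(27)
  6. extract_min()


insert(18) -> [18]
insert(26) -> [18, 26]
extract_min()->18, [26]
extract_min()->26, []
insert(27) -> [27]
extract_min()->27, []

Final heap: []


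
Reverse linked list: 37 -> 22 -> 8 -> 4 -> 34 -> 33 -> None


Step 1: curr=37, set curr.next=prev(None) | reversed so far: 37
Step 2: curr=22, set curr.next=prev(37) | reversed so far: 22 -> 37
Step 3: curr=8, set curr.next=prev(22) | reversed so far: 8 -> 22 -> 37
Step 4: curr=4, set curr.next=prev(8) | reversed so far: 4 -> 8 -> 22 -> 37
Step 5: curr=34, set curr.next=prev(4) | reversed so far: 34 -> 4 -> 8 -> 22 -> 37
Step 6: curr=33, set curr.next=prev(34) | reversed so far: 33 -> 34 -> 4 -> 8 -> 22 -> 37

33 -> 34 -> 4 -> 8 -> 22 -> 37 -> None


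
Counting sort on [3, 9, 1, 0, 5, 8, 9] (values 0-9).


Input: [3, 9, 1, 0, 5, 8, 9]
Counts: [1, 1, 0, 1, 0, 1, 0, 0, 1, 2]

Sorted: [0, 1, 3, 5, 8, 9, 9]


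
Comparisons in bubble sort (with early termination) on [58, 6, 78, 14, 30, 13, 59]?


Algorithm: bubble sort (with early termination)
Input: [58, 6, 78, 14, 30, 13, 59]
Sorted: [6, 13, 14, 30, 58, 59, 78]

20


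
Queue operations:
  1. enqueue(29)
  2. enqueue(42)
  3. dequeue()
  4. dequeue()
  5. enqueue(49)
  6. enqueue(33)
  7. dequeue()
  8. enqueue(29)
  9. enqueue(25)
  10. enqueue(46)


enqueue(29) -> [29]
enqueue(42) -> [29, 42]
dequeue()->29, [42]
dequeue()->42, []
enqueue(49) -> [49]
enqueue(33) -> [49, 33]
dequeue()->49, [33]
enqueue(29) -> [33, 29]
enqueue(25) -> [33, 29, 25]
enqueue(46) -> [33, 29, 25, 46]

Final queue: [33, 29, 25, 46]


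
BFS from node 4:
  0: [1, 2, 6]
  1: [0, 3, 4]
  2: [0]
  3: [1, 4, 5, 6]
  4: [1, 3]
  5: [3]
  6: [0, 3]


Visit 4, enqueue [1, 3]
Visit 1, enqueue [0]
Visit 3, enqueue [5, 6]
Visit 0, enqueue [2]
Visit 5, enqueue []
Visit 6, enqueue []
Visit 2, enqueue []

BFS order: [4, 1, 3, 0, 5, 6, 2]


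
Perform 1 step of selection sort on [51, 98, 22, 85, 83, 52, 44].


Initial: [51, 98, 22, 85, 83, 52, 44]
Step 1: min=22 at 2
  Swap: [22, 98, 51, 85, 83, 52, 44]

After 1 step: [22, 98, 51, 85, 83, 52, 44]


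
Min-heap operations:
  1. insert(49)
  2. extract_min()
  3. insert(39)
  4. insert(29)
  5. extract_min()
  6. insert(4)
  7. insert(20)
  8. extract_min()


insert(49) -> [49]
extract_min()->49, []
insert(39) -> [39]
insert(29) -> [29, 39]
extract_min()->29, [39]
insert(4) -> [4, 39]
insert(20) -> [4, 39, 20]
extract_min()->4, [20, 39]

Final heap: [20, 39]


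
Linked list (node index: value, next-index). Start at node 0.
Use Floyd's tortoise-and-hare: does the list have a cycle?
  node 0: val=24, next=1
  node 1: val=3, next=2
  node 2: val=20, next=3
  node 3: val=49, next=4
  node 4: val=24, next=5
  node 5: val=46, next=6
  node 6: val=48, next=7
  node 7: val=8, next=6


Floyd's tortoise (slow, +1) and hare (fast, +2):
  init: slow=0, fast=0
  step 1: slow=1, fast=2
  step 2: slow=2, fast=4
  step 3: slow=3, fast=6
  step 4: slow=4, fast=6
  step 5: slow=5, fast=6
  step 6: slow=6, fast=6
  slow == fast at node 6: cycle detected

Cycle: yes


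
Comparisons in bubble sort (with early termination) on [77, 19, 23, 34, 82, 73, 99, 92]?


Algorithm: bubble sort (with early termination)
Input: [77, 19, 23, 34, 82, 73, 99, 92]
Sorted: [19, 23, 34, 73, 77, 82, 92, 99]

18


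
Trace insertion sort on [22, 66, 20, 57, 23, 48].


Initial: [22, 66, 20, 57, 23, 48]
Insert 66: [22, 66, 20, 57, 23, 48]
Insert 20: [20, 22, 66, 57, 23, 48]
Insert 57: [20, 22, 57, 66, 23, 48]
Insert 23: [20, 22, 23, 57, 66, 48]
Insert 48: [20, 22, 23, 48, 57, 66]

Sorted: [20, 22, 23, 48, 57, 66]


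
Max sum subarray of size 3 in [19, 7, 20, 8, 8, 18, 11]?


[0:3]: 46
[1:4]: 35
[2:5]: 36
[3:6]: 34
[4:7]: 37

Max: 46 at [0:3]


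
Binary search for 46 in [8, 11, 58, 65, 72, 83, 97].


Step 1: lo=0, hi=6, mid=3, val=65
Step 2: lo=0, hi=2, mid=1, val=11
Step 3: lo=2, hi=2, mid=2, val=58

Not found


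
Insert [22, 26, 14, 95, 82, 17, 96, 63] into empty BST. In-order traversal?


Insert 22: root
Insert 26: R from 22
Insert 14: L from 22
Insert 95: R from 22 -> R from 26
Insert 82: R from 22 -> R from 26 -> L from 95
Insert 17: L from 22 -> R from 14
Insert 96: R from 22 -> R from 26 -> R from 95
Insert 63: R from 22 -> R from 26 -> L from 95 -> L from 82

In-order: [14, 17, 22, 26, 63, 82, 95, 96]


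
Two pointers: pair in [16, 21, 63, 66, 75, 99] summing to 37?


lo=0(16)+hi=5(99)=115
lo=0(16)+hi=4(75)=91
lo=0(16)+hi=3(66)=82
lo=0(16)+hi=2(63)=79
lo=0(16)+hi=1(21)=37

Yes: 16+21=37


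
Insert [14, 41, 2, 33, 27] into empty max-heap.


Insert 14: [14]
Insert 41: [41, 14]
Insert 2: [41, 14, 2]
Insert 33: [41, 33, 2, 14]
Insert 27: [41, 33, 2, 14, 27]

Final heap: [41, 33, 2, 14, 27]


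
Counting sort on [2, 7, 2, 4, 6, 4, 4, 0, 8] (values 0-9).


Input: [2, 7, 2, 4, 6, 4, 4, 0, 8]
Counts: [1, 0, 2, 0, 3, 0, 1, 1, 1, 0]

Sorted: [0, 2, 2, 4, 4, 4, 6, 7, 8]


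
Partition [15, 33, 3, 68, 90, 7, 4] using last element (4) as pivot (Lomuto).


Pivot: 4
  3 <= 4: swap -> [3, 33, 15, 68, 90, 7, 4]
Place pivot at 1: [3, 4, 15, 68, 90, 7, 33]

Partitioned: [3, 4, 15, 68, 90, 7, 33]


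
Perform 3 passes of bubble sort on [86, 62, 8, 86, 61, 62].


Initial: [86, 62, 8, 86, 61, 62]
Pass 1: [62, 8, 86, 61, 62, 86] (4 swaps)
Pass 2: [8, 62, 61, 62, 86, 86] (3 swaps)
Pass 3: [8, 61, 62, 62, 86, 86] (1 swaps)

After 3 passes: [8, 61, 62, 62, 86, 86]


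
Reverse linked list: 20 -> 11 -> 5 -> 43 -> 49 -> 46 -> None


Step 1: curr=20, set curr.next=prev(None) | reversed so far: 20
Step 2: curr=11, set curr.next=prev(20) | reversed so far: 11 -> 20
Step 3: curr=5, set curr.next=prev(11) | reversed so far: 5 -> 11 -> 20
Step 4: curr=43, set curr.next=prev(5) | reversed so far: 43 -> 5 -> 11 -> 20
Step 5: curr=49, set curr.next=prev(43) | reversed so far: 49 -> 43 -> 5 -> 11 -> 20
Step 6: curr=46, set curr.next=prev(49) | reversed so far: 46 -> 49 -> 43 -> 5 -> 11 -> 20

46 -> 49 -> 43 -> 5 -> 11 -> 20 -> None


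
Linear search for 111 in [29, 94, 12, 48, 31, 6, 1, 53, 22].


i=0: 29!=111
i=1: 94!=111
i=2: 12!=111
i=3: 48!=111
i=4: 31!=111
i=5: 6!=111
i=6: 1!=111
i=7: 53!=111
i=8: 22!=111

Not found, 9 comps


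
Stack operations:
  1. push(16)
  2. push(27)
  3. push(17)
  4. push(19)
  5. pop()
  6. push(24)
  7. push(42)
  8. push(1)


push(16) -> [16]
push(27) -> [16, 27]
push(17) -> [16, 27, 17]
push(19) -> [16, 27, 17, 19]
pop()->19, [16, 27, 17]
push(24) -> [16, 27, 17, 24]
push(42) -> [16, 27, 17, 24, 42]
push(1) -> [16, 27, 17, 24, 42, 1]

Final stack: [16, 27, 17, 24, 42, 1]


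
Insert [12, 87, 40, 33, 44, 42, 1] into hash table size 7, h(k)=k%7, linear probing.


Insert 12: h=5 -> slot 5
Insert 87: h=3 -> slot 3
Insert 40: h=5, 1 probes -> slot 6
Insert 33: h=5, 2 probes -> slot 0
Insert 44: h=2 -> slot 2
Insert 42: h=0, 1 probes -> slot 1
Insert 1: h=1, 3 probes -> slot 4

Table: [33, 42, 44, 87, 1, 12, 40]


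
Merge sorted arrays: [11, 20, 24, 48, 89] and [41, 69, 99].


Take 11 from A
Take 20 from A
Take 24 from A
Take 41 from B
Take 48 from A
Take 69 from B
Take 89 from A

Merged: [11, 20, 24, 41, 48, 69, 89, 99]


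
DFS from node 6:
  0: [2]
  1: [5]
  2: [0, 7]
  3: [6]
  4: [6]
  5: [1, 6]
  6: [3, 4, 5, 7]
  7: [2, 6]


Visit 6, push [7, 5, 4, 3]
Visit 3, push []
Visit 4, push []
Visit 5, push [1]
Visit 1, push []
Visit 7, push [2]
Visit 2, push [0]
Visit 0, push []

DFS order: [6, 3, 4, 5, 1, 7, 2, 0]


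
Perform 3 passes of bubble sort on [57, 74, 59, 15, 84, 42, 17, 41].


Initial: [57, 74, 59, 15, 84, 42, 17, 41]
Pass 1: [57, 59, 15, 74, 42, 17, 41, 84] (5 swaps)
Pass 2: [57, 15, 59, 42, 17, 41, 74, 84] (4 swaps)
Pass 3: [15, 57, 42, 17, 41, 59, 74, 84] (4 swaps)

After 3 passes: [15, 57, 42, 17, 41, 59, 74, 84]


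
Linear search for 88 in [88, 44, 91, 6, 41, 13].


i=0: 88==88 found!

Found at 0, 1 comps


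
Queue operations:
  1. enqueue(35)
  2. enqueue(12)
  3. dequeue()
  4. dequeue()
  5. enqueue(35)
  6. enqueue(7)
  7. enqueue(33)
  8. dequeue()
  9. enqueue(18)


enqueue(35) -> [35]
enqueue(12) -> [35, 12]
dequeue()->35, [12]
dequeue()->12, []
enqueue(35) -> [35]
enqueue(7) -> [35, 7]
enqueue(33) -> [35, 7, 33]
dequeue()->35, [7, 33]
enqueue(18) -> [7, 33, 18]

Final queue: [7, 33, 18]


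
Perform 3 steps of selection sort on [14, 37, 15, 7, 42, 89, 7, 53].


Initial: [14, 37, 15, 7, 42, 89, 7, 53]
Step 1: min=7 at 3
  Swap: [7, 37, 15, 14, 42, 89, 7, 53]
Step 2: min=7 at 6
  Swap: [7, 7, 15, 14, 42, 89, 37, 53]
Step 3: min=14 at 3
  Swap: [7, 7, 14, 15, 42, 89, 37, 53]

After 3 steps: [7, 7, 14, 15, 42, 89, 37, 53]


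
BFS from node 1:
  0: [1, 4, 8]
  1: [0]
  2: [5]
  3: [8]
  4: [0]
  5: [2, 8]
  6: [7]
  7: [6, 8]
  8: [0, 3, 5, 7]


Visit 1, enqueue [0]
Visit 0, enqueue [4, 8]
Visit 4, enqueue []
Visit 8, enqueue [3, 5, 7]
Visit 3, enqueue []
Visit 5, enqueue [2]
Visit 7, enqueue [6]
Visit 2, enqueue []
Visit 6, enqueue []

BFS order: [1, 0, 4, 8, 3, 5, 7, 2, 6]


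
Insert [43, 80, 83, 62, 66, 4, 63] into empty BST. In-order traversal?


Insert 43: root
Insert 80: R from 43
Insert 83: R from 43 -> R from 80
Insert 62: R from 43 -> L from 80
Insert 66: R from 43 -> L from 80 -> R from 62
Insert 4: L from 43
Insert 63: R from 43 -> L from 80 -> R from 62 -> L from 66

In-order: [4, 43, 62, 63, 66, 80, 83]


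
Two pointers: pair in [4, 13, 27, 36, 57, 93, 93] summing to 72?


lo=0(4)+hi=6(93)=97
lo=0(4)+hi=5(93)=97
lo=0(4)+hi=4(57)=61
lo=1(13)+hi=4(57)=70
lo=2(27)+hi=4(57)=84
lo=2(27)+hi=3(36)=63

No pair found


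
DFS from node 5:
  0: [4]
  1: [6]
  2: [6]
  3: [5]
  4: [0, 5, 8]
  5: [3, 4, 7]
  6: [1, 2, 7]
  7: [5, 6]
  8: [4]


Visit 5, push [7, 4, 3]
Visit 3, push []
Visit 4, push [8, 0]
Visit 0, push []
Visit 8, push []
Visit 7, push [6]
Visit 6, push [2, 1]
Visit 1, push []
Visit 2, push []

DFS order: [5, 3, 4, 0, 8, 7, 6, 1, 2]


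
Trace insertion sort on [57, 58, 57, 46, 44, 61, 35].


Initial: [57, 58, 57, 46, 44, 61, 35]
Insert 58: [57, 58, 57, 46, 44, 61, 35]
Insert 57: [57, 57, 58, 46, 44, 61, 35]
Insert 46: [46, 57, 57, 58, 44, 61, 35]
Insert 44: [44, 46, 57, 57, 58, 61, 35]
Insert 61: [44, 46, 57, 57, 58, 61, 35]
Insert 35: [35, 44, 46, 57, 57, 58, 61]

Sorted: [35, 44, 46, 57, 57, 58, 61]


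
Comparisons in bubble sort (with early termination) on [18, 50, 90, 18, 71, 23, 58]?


Algorithm: bubble sort (with early termination)
Input: [18, 50, 90, 18, 71, 23, 58]
Sorted: [18, 18, 23, 50, 58, 71, 90]

18


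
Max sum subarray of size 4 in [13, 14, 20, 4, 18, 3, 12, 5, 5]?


[0:4]: 51
[1:5]: 56
[2:6]: 45
[3:7]: 37
[4:8]: 38
[5:9]: 25

Max: 56 at [1:5]


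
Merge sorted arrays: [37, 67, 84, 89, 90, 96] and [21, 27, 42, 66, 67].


Take 21 from B
Take 27 from B
Take 37 from A
Take 42 from B
Take 66 from B
Take 67 from A
Take 67 from B

Merged: [21, 27, 37, 42, 66, 67, 67, 84, 89, 90, 96]


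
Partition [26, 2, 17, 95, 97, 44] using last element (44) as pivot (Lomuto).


Pivot: 44
  26 <= 44: advance i (no swap)
  2 <= 44: advance i (no swap)
  17 <= 44: advance i (no swap)
Place pivot at 3: [26, 2, 17, 44, 97, 95]

Partitioned: [26, 2, 17, 44, 97, 95]


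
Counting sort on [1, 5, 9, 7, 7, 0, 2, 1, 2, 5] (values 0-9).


Input: [1, 5, 9, 7, 7, 0, 2, 1, 2, 5]
Counts: [1, 2, 2, 0, 0, 2, 0, 2, 0, 1]

Sorted: [0, 1, 1, 2, 2, 5, 5, 7, 7, 9]


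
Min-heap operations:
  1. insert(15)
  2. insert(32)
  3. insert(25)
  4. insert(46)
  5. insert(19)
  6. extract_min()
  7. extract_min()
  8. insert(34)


insert(15) -> [15]
insert(32) -> [15, 32]
insert(25) -> [15, 32, 25]
insert(46) -> [15, 32, 25, 46]
insert(19) -> [15, 19, 25, 46, 32]
extract_min()->15, [19, 32, 25, 46]
extract_min()->19, [25, 32, 46]
insert(34) -> [25, 32, 46, 34]

Final heap: [25, 32, 46, 34]


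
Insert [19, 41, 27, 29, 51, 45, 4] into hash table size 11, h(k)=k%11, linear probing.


Insert 19: h=8 -> slot 8
Insert 41: h=8, 1 probes -> slot 9
Insert 27: h=5 -> slot 5
Insert 29: h=7 -> slot 7
Insert 51: h=7, 3 probes -> slot 10
Insert 45: h=1 -> slot 1
Insert 4: h=4 -> slot 4

Table: [None, 45, None, None, 4, 27, None, 29, 19, 41, 51]


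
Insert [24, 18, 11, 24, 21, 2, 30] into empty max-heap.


Insert 24: [24]
Insert 18: [24, 18]
Insert 11: [24, 18, 11]
Insert 24: [24, 24, 11, 18]
Insert 21: [24, 24, 11, 18, 21]
Insert 2: [24, 24, 11, 18, 21, 2]
Insert 30: [30, 24, 24, 18, 21, 2, 11]

Final heap: [30, 24, 24, 18, 21, 2, 11]


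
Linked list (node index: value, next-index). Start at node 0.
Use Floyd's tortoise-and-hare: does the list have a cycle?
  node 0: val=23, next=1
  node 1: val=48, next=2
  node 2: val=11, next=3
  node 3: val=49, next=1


Floyd's tortoise (slow, +1) and hare (fast, +2):
  init: slow=0, fast=0
  step 1: slow=1, fast=2
  step 2: slow=2, fast=1
  step 3: slow=3, fast=3
  slow == fast at node 3: cycle detected

Cycle: yes


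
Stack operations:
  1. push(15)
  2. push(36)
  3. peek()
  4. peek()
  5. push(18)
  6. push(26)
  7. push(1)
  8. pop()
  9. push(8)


push(15) -> [15]
push(36) -> [15, 36]
peek()->36
peek()->36
push(18) -> [15, 36, 18]
push(26) -> [15, 36, 18, 26]
push(1) -> [15, 36, 18, 26, 1]
pop()->1, [15, 36, 18, 26]
push(8) -> [15, 36, 18, 26, 8]

Final stack: [15, 36, 18, 26, 8]


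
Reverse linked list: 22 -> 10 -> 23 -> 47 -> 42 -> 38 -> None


Step 1: curr=22, set curr.next=prev(None) | reversed so far: 22
Step 2: curr=10, set curr.next=prev(22) | reversed so far: 10 -> 22
Step 3: curr=23, set curr.next=prev(10) | reversed so far: 23 -> 10 -> 22
Step 4: curr=47, set curr.next=prev(23) | reversed so far: 47 -> 23 -> 10 -> 22
Step 5: curr=42, set curr.next=prev(47) | reversed so far: 42 -> 47 -> 23 -> 10 -> 22
Step 6: curr=38, set curr.next=prev(42) | reversed so far: 38 -> 42 -> 47 -> 23 -> 10 -> 22

38 -> 42 -> 47 -> 23 -> 10 -> 22 -> None


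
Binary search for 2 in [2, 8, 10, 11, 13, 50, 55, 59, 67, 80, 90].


Step 1: lo=0, hi=10, mid=5, val=50
Step 2: lo=0, hi=4, mid=2, val=10
Step 3: lo=0, hi=1, mid=0, val=2

Found at index 0


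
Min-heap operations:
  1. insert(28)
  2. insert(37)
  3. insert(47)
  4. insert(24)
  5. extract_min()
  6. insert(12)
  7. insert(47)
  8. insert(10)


insert(28) -> [28]
insert(37) -> [28, 37]
insert(47) -> [28, 37, 47]
insert(24) -> [24, 28, 47, 37]
extract_min()->24, [28, 37, 47]
insert(12) -> [12, 28, 47, 37]
insert(47) -> [12, 28, 47, 37, 47]
insert(10) -> [10, 28, 12, 37, 47, 47]

Final heap: [10, 28, 12, 37, 47, 47]


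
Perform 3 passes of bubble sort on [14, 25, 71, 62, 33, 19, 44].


Initial: [14, 25, 71, 62, 33, 19, 44]
Pass 1: [14, 25, 62, 33, 19, 44, 71] (4 swaps)
Pass 2: [14, 25, 33, 19, 44, 62, 71] (3 swaps)
Pass 3: [14, 25, 19, 33, 44, 62, 71] (1 swaps)

After 3 passes: [14, 25, 19, 33, 44, 62, 71]


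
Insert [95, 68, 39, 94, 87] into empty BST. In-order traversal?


Insert 95: root
Insert 68: L from 95
Insert 39: L from 95 -> L from 68
Insert 94: L from 95 -> R from 68
Insert 87: L from 95 -> R from 68 -> L from 94

In-order: [39, 68, 87, 94, 95]


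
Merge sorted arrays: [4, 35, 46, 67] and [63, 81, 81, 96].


Take 4 from A
Take 35 from A
Take 46 from A
Take 63 from B
Take 67 from A

Merged: [4, 35, 46, 63, 67, 81, 81, 96]


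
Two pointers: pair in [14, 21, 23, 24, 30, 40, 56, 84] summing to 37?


lo=0(14)+hi=7(84)=98
lo=0(14)+hi=6(56)=70
lo=0(14)+hi=5(40)=54
lo=0(14)+hi=4(30)=44
lo=0(14)+hi=3(24)=38
lo=0(14)+hi=2(23)=37

Yes: 14+23=37


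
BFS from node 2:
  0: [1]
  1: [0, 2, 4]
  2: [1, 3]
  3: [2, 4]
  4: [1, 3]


Visit 2, enqueue [1, 3]
Visit 1, enqueue [0, 4]
Visit 3, enqueue []
Visit 0, enqueue []
Visit 4, enqueue []

BFS order: [2, 1, 3, 0, 4]


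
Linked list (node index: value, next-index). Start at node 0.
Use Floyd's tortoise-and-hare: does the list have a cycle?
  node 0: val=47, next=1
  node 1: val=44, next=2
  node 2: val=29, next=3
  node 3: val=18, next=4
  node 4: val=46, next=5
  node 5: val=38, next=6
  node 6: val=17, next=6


Floyd's tortoise (slow, +1) and hare (fast, +2):
  init: slow=0, fast=0
  step 1: slow=1, fast=2
  step 2: slow=2, fast=4
  step 3: slow=3, fast=6
  step 4: slow=4, fast=6
  step 5: slow=5, fast=6
  step 6: slow=6, fast=6
  slow == fast at node 6: cycle detected

Cycle: yes


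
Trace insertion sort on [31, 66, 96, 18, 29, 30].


Initial: [31, 66, 96, 18, 29, 30]
Insert 66: [31, 66, 96, 18, 29, 30]
Insert 96: [31, 66, 96, 18, 29, 30]
Insert 18: [18, 31, 66, 96, 29, 30]
Insert 29: [18, 29, 31, 66, 96, 30]
Insert 30: [18, 29, 30, 31, 66, 96]

Sorted: [18, 29, 30, 31, 66, 96]


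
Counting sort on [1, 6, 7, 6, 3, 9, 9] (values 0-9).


Input: [1, 6, 7, 6, 3, 9, 9]
Counts: [0, 1, 0, 1, 0, 0, 2, 1, 0, 2]

Sorted: [1, 3, 6, 6, 7, 9, 9]


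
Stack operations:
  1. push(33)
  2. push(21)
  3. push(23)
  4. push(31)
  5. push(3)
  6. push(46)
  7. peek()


push(33) -> [33]
push(21) -> [33, 21]
push(23) -> [33, 21, 23]
push(31) -> [33, 21, 23, 31]
push(3) -> [33, 21, 23, 31, 3]
push(46) -> [33, 21, 23, 31, 3, 46]
peek()->46

Final stack: [33, 21, 23, 31, 3, 46]


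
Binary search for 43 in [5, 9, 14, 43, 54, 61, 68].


Step 1: lo=0, hi=6, mid=3, val=43

Found at index 3


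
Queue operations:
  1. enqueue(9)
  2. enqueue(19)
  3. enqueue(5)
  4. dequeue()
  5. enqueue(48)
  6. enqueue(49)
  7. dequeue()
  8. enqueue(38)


enqueue(9) -> [9]
enqueue(19) -> [9, 19]
enqueue(5) -> [9, 19, 5]
dequeue()->9, [19, 5]
enqueue(48) -> [19, 5, 48]
enqueue(49) -> [19, 5, 48, 49]
dequeue()->19, [5, 48, 49]
enqueue(38) -> [5, 48, 49, 38]

Final queue: [5, 48, 49, 38]


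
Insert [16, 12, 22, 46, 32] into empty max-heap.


Insert 16: [16]
Insert 12: [16, 12]
Insert 22: [22, 12, 16]
Insert 46: [46, 22, 16, 12]
Insert 32: [46, 32, 16, 12, 22]

Final heap: [46, 32, 16, 12, 22]


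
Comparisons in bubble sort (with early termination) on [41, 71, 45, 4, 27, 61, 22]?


Algorithm: bubble sort (with early termination)
Input: [41, 71, 45, 4, 27, 61, 22]
Sorted: [4, 22, 27, 41, 45, 61, 71]

21


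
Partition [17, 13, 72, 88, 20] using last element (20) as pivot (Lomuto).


Pivot: 20
  17 <= 20: advance i (no swap)
  13 <= 20: advance i (no swap)
Place pivot at 2: [17, 13, 20, 88, 72]

Partitioned: [17, 13, 20, 88, 72]


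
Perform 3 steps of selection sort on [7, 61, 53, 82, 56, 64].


Initial: [7, 61, 53, 82, 56, 64]
Step 1: min=7 at 0
  Swap: [7, 61, 53, 82, 56, 64]
Step 2: min=53 at 2
  Swap: [7, 53, 61, 82, 56, 64]
Step 3: min=56 at 4
  Swap: [7, 53, 56, 82, 61, 64]

After 3 steps: [7, 53, 56, 82, 61, 64]


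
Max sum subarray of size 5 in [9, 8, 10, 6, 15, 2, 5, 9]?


[0:5]: 48
[1:6]: 41
[2:7]: 38
[3:8]: 37

Max: 48 at [0:5]


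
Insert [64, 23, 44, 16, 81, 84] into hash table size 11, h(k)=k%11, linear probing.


Insert 64: h=9 -> slot 9
Insert 23: h=1 -> slot 1
Insert 44: h=0 -> slot 0
Insert 16: h=5 -> slot 5
Insert 81: h=4 -> slot 4
Insert 84: h=7 -> slot 7

Table: [44, 23, None, None, 81, 16, None, 84, None, 64, None]


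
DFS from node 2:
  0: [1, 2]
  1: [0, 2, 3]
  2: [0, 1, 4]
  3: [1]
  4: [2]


Visit 2, push [4, 1, 0]
Visit 0, push [1]
Visit 1, push [3]
Visit 3, push []
Visit 4, push []

DFS order: [2, 0, 1, 3, 4]


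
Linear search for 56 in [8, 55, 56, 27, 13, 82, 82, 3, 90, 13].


i=0: 8!=56
i=1: 55!=56
i=2: 56==56 found!

Found at 2, 3 comps


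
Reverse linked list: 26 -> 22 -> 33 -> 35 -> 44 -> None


Step 1: curr=26, set curr.next=prev(None) | reversed so far: 26
Step 2: curr=22, set curr.next=prev(26) | reversed so far: 22 -> 26
Step 3: curr=33, set curr.next=prev(22) | reversed so far: 33 -> 22 -> 26
Step 4: curr=35, set curr.next=prev(33) | reversed so far: 35 -> 33 -> 22 -> 26
Step 5: curr=44, set curr.next=prev(35) | reversed so far: 44 -> 35 -> 33 -> 22 -> 26

44 -> 35 -> 33 -> 22 -> 26 -> None


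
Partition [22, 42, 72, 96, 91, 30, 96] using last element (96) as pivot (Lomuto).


Pivot: 96
  22 <= 96: advance i (no swap)
  42 <= 96: advance i (no swap)
  72 <= 96: advance i (no swap)
  96 <= 96: advance i (no swap)
  91 <= 96: advance i (no swap)
  30 <= 96: advance i (no swap)
Place pivot at 6: [22, 42, 72, 96, 91, 30, 96]

Partitioned: [22, 42, 72, 96, 91, 30, 96]


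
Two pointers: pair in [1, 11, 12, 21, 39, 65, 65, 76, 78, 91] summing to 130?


lo=0(1)+hi=9(91)=92
lo=1(11)+hi=9(91)=102
lo=2(12)+hi=9(91)=103
lo=3(21)+hi=9(91)=112
lo=4(39)+hi=9(91)=130

Yes: 39+91=130


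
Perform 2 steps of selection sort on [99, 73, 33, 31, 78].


Initial: [99, 73, 33, 31, 78]
Step 1: min=31 at 3
  Swap: [31, 73, 33, 99, 78]
Step 2: min=33 at 2
  Swap: [31, 33, 73, 99, 78]

After 2 steps: [31, 33, 73, 99, 78]


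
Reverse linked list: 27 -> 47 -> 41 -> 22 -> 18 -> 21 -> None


Step 1: curr=27, set curr.next=prev(None) | reversed so far: 27
Step 2: curr=47, set curr.next=prev(27) | reversed so far: 47 -> 27
Step 3: curr=41, set curr.next=prev(47) | reversed so far: 41 -> 47 -> 27
Step 4: curr=22, set curr.next=prev(41) | reversed so far: 22 -> 41 -> 47 -> 27
Step 5: curr=18, set curr.next=prev(22) | reversed so far: 18 -> 22 -> 41 -> 47 -> 27
Step 6: curr=21, set curr.next=prev(18) | reversed so far: 21 -> 18 -> 22 -> 41 -> 47 -> 27

21 -> 18 -> 22 -> 41 -> 47 -> 27 -> None


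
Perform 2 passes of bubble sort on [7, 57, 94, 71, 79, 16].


Initial: [7, 57, 94, 71, 79, 16]
Pass 1: [7, 57, 71, 79, 16, 94] (3 swaps)
Pass 2: [7, 57, 71, 16, 79, 94] (1 swaps)

After 2 passes: [7, 57, 71, 16, 79, 94]


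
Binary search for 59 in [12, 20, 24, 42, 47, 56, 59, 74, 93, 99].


Step 1: lo=0, hi=9, mid=4, val=47
Step 2: lo=5, hi=9, mid=7, val=74
Step 3: lo=5, hi=6, mid=5, val=56
Step 4: lo=6, hi=6, mid=6, val=59

Found at index 6


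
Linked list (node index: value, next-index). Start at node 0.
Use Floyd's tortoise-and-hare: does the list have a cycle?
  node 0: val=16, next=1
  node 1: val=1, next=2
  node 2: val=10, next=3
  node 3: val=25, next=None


Floyd's tortoise (slow, +1) and hare (fast, +2):
  init: slow=0, fast=0
  step 1: slow=1, fast=2
  step 2: fast 2->3->None, no cycle

Cycle: no


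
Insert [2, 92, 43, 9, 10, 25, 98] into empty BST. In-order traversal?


Insert 2: root
Insert 92: R from 2
Insert 43: R from 2 -> L from 92
Insert 9: R from 2 -> L from 92 -> L from 43
Insert 10: R from 2 -> L from 92 -> L from 43 -> R from 9
Insert 25: R from 2 -> L from 92 -> L from 43 -> R from 9 -> R from 10
Insert 98: R from 2 -> R from 92

In-order: [2, 9, 10, 25, 43, 92, 98]


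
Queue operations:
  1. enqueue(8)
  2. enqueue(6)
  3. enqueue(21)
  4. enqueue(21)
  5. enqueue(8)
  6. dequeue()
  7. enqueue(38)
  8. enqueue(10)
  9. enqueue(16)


enqueue(8) -> [8]
enqueue(6) -> [8, 6]
enqueue(21) -> [8, 6, 21]
enqueue(21) -> [8, 6, 21, 21]
enqueue(8) -> [8, 6, 21, 21, 8]
dequeue()->8, [6, 21, 21, 8]
enqueue(38) -> [6, 21, 21, 8, 38]
enqueue(10) -> [6, 21, 21, 8, 38, 10]
enqueue(16) -> [6, 21, 21, 8, 38, 10, 16]

Final queue: [6, 21, 21, 8, 38, 10, 16]


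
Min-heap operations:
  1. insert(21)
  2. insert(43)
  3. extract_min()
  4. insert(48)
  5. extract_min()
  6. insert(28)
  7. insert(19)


insert(21) -> [21]
insert(43) -> [21, 43]
extract_min()->21, [43]
insert(48) -> [43, 48]
extract_min()->43, [48]
insert(28) -> [28, 48]
insert(19) -> [19, 48, 28]

Final heap: [19, 48, 28]


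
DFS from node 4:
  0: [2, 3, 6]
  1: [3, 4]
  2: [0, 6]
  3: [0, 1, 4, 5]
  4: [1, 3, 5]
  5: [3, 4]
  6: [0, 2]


Visit 4, push [5, 3, 1]
Visit 1, push [3]
Visit 3, push [5, 0]
Visit 0, push [6, 2]
Visit 2, push [6]
Visit 6, push []
Visit 5, push []

DFS order: [4, 1, 3, 0, 2, 6, 5]


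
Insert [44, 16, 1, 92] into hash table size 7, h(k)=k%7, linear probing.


Insert 44: h=2 -> slot 2
Insert 16: h=2, 1 probes -> slot 3
Insert 1: h=1 -> slot 1
Insert 92: h=1, 3 probes -> slot 4

Table: [None, 1, 44, 16, 92, None, None]


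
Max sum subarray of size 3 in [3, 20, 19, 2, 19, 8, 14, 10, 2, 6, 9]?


[0:3]: 42
[1:4]: 41
[2:5]: 40
[3:6]: 29
[4:7]: 41
[5:8]: 32
[6:9]: 26
[7:10]: 18
[8:11]: 17

Max: 42 at [0:3]


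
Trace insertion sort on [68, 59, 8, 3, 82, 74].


Initial: [68, 59, 8, 3, 82, 74]
Insert 59: [59, 68, 8, 3, 82, 74]
Insert 8: [8, 59, 68, 3, 82, 74]
Insert 3: [3, 8, 59, 68, 82, 74]
Insert 82: [3, 8, 59, 68, 82, 74]
Insert 74: [3, 8, 59, 68, 74, 82]

Sorted: [3, 8, 59, 68, 74, 82]


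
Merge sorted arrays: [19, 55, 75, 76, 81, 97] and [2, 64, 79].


Take 2 from B
Take 19 from A
Take 55 from A
Take 64 from B
Take 75 from A
Take 76 from A
Take 79 from B

Merged: [2, 19, 55, 64, 75, 76, 79, 81, 97]


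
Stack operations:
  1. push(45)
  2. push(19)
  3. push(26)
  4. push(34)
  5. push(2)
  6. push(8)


push(45) -> [45]
push(19) -> [45, 19]
push(26) -> [45, 19, 26]
push(34) -> [45, 19, 26, 34]
push(2) -> [45, 19, 26, 34, 2]
push(8) -> [45, 19, 26, 34, 2, 8]

Final stack: [45, 19, 26, 34, 2, 8]


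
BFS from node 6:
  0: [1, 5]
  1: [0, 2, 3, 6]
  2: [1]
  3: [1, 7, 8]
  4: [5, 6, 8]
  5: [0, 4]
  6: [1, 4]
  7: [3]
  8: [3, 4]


Visit 6, enqueue [1, 4]
Visit 1, enqueue [0, 2, 3]
Visit 4, enqueue [5, 8]
Visit 0, enqueue []
Visit 2, enqueue []
Visit 3, enqueue [7]
Visit 5, enqueue []
Visit 8, enqueue []
Visit 7, enqueue []

BFS order: [6, 1, 4, 0, 2, 3, 5, 8, 7]


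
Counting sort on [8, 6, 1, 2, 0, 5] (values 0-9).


Input: [8, 6, 1, 2, 0, 5]
Counts: [1, 1, 1, 0, 0, 1, 1, 0, 1, 0]

Sorted: [0, 1, 2, 5, 6, 8]


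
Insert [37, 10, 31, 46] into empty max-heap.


Insert 37: [37]
Insert 10: [37, 10]
Insert 31: [37, 10, 31]
Insert 46: [46, 37, 31, 10]

Final heap: [46, 37, 31, 10]


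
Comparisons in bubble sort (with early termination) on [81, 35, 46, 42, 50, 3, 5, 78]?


Algorithm: bubble sort (with early termination)
Input: [81, 35, 46, 42, 50, 3, 5, 78]
Sorted: [3, 5, 35, 42, 46, 50, 78, 81]

27


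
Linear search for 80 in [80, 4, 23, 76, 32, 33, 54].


i=0: 80==80 found!

Found at 0, 1 comps


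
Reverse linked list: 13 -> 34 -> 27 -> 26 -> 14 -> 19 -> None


Step 1: curr=13, set curr.next=prev(None) | reversed so far: 13
Step 2: curr=34, set curr.next=prev(13) | reversed so far: 34 -> 13
Step 3: curr=27, set curr.next=prev(34) | reversed so far: 27 -> 34 -> 13
Step 4: curr=26, set curr.next=prev(27) | reversed so far: 26 -> 27 -> 34 -> 13
Step 5: curr=14, set curr.next=prev(26) | reversed so far: 14 -> 26 -> 27 -> 34 -> 13
Step 6: curr=19, set curr.next=prev(14) | reversed so far: 19 -> 14 -> 26 -> 27 -> 34 -> 13

19 -> 14 -> 26 -> 27 -> 34 -> 13 -> None


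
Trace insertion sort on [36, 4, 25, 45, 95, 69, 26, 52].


Initial: [36, 4, 25, 45, 95, 69, 26, 52]
Insert 4: [4, 36, 25, 45, 95, 69, 26, 52]
Insert 25: [4, 25, 36, 45, 95, 69, 26, 52]
Insert 45: [4, 25, 36, 45, 95, 69, 26, 52]
Insert 95: [4, 25, 36, 45, 95, 69, 26, 52]
Insert 69: [4, 25, 36, 45, 69, 95, 26, 52]
Insert 26: [4, 25, 26, 36, 45, 69, 95, 52]
Insert 52: [4, 25, 26, 36, 45, 52, 69, 95]

Sorted: [4, 25, 26, 36, 45, 52, 69, 95]


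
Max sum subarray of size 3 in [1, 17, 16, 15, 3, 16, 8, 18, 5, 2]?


[0:3]: 34
[1:4]: 48
[2:5]: 34
[3:6]: 34
[4:7]: 27
[5:8]: 42
[6:9]: 31
[7:10]: 25

Max: 48 at [1:4]


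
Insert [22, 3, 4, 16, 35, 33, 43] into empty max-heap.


Insert 22: [22]
Insert 3: [22, 3]
Insert 4: [22, 3, 4]
Insert 16: [22, 16, 4, 3]
Insert 35: [35, 22, 4, 3, 16]
Insert 33: [35, 22, 33, 3, 16, 4]
Insert 43: [43, 22, 35, 3, 16, 4, 33]

Final heap: [43, 22, 35, 3, 16, 4, 33]


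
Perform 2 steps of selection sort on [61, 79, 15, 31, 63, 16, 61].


Initial: [61, 79, 15, 31, 63, 16, 61]
Step 1: min=15 at 2
  Swap: [15, 79, 61, 31, 63, 16, 61]
Step 2: min=16 at 5
  Swap: [15, 16, 61, 31, 63, 79, 61]

After 2 steps: [15, 16, 61, 31, 63, 79, 61]


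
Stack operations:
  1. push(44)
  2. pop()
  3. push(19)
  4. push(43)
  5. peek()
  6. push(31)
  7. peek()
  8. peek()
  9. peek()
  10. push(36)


push(44) -> [44]
pop()->44, []
push(19) -> [19]
push(43) -> [19, 43]
peek()->43
push(31) -> [19, 43, 31]
peek()->31
peek()->31
peek()->31
push(36) -> [19, 43, 31, 36]

Final stack: [19, 43, 31, 36]


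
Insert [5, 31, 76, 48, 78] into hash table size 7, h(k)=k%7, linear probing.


Insert 5: h=5 -> slot 5
Insert 31: h=3 -> slot 3
Insert 76: h=6 -> slot 6
Insert 48: h=6, 1 probes -> slot 0
Insert 78: h=1 -> slot 1

Table: [48, 78, None, 31, None, 5, 76]


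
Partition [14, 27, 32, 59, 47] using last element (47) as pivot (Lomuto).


Pivot: 47
  14 <= 47: advance i (no swap)
  27 <= 47: advance i (no swap)
  32 <= 47: advance i (no swap)
Place pivot at 3: [14, 27, 32, 47, 59]

Partitioned: [14, 27, 32, 47, 59]


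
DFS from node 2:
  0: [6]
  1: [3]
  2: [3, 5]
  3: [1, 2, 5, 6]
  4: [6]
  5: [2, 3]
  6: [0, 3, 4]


Visit 2, push [5, 3]
Visit 3, push [6, 5, 1]
Visit 1, push []
Visit 5, push []
Visit 6, push [4, 0]
Visit 0, push []
Visit 4, push []

DFS order: [2, 3, 1, 5, 6, 0, 4]


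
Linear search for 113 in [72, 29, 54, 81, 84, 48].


i=0: 72!=113
i=1: 29!=113
i=2: 54!=113
i=3: 81!=113
i=4: 84!=113
i=5: 48!=113

Not found, 6 comps


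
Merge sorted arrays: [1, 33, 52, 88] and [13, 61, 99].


Take 1 from A
Take 13 from B
Take 33 from A
Take 52 from A
Take 61 from B
Take 88 from A

Merged: [1, 13, 33, 52, 61, 88, 99]


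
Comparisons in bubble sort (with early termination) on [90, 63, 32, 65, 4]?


Algorithm: bubble sort (with early termination)
Input: [90, 63, 32, 65, 4]
Sorted: [4, 32, 63, 65, 90]

10


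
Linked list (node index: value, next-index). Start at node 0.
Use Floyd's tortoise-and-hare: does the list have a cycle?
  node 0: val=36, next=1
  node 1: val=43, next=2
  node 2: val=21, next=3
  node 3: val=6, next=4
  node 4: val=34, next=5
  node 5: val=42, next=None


Floyd's tortoise (slow, +1) and hare (fast, +2):
  init: slow=0, fast=0
  step 1: slow=1, fast=2
  step 2: slow=2, fast=4
  step 3: fast 4->5->None, no cycle

Cycle: no


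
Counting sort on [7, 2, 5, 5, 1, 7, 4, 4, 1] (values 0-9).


Input: [7, 2, 5, 5, 1, 7, 4, 4, 1]
Counts: [0, 2, 1, 0, 2, 2, 0, 2, 0, 0]

Sorted: [1, 1, 2, 4, 4, 5, 5, 7, 7]


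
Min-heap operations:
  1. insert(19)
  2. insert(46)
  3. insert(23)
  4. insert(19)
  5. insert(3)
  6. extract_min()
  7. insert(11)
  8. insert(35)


insert(19) -> [19]
insert(46) -> [19, 46]
insert(23) -> [19, 46, 23]
insert(19) -> [19, 19, 23, 46]
insert(3) -> [3, 19, 23, 46, 19]
extract_min()->3, [19, 19, 23, 46]
insert(11) -> [11, 19, 23, 46, 19]
insert(35) -> [11, 19, 23, 46, 19, 35]

Final heap: [11, 19, 23, 46, 19, 35]


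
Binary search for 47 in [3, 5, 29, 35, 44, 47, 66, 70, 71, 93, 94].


Step 1: lo=0, hi=10, mid=5, val=47

Found at index 5


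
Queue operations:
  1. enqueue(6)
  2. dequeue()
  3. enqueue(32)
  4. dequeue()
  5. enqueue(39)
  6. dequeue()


enqueue(6) -> [6]
dequeue()->6, []
enqueue(32) -> [32]
dequeue()->32, []
enqueue(39) -> [39]
dequeue()->39, []

Final queue: []


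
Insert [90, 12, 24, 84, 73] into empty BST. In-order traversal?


Insert 90: root
Insert 12: L from 90
Insert 24: L from 90 -> R from 12
Insert 84: L from 90 -> R from 12 -> R from 24
Insert 73: L from 90 -> R from 12 -> R from 24 -> L from 84

In-order: [12, 24, 73, 84, 90]


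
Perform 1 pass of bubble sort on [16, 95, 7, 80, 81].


Initial: [16, 95, 7, 80, 81]
Pass 1: [16, 7, 80, 81, 95] (3 swaps)

After 1 pass: [16, 7, 80, 81, 95]


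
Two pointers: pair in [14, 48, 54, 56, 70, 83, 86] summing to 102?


lo=0(14)+hi=6(86)=100
lo=1(48)+hi=6(86)=134
lo=1(48)+hi=5(83)=131
lo=1(48)+hi=4(70)=118
lo=1(48)+hi=3(56)=104
lo=1(48)+hi=2(54)=102

Yes: 48+54=102


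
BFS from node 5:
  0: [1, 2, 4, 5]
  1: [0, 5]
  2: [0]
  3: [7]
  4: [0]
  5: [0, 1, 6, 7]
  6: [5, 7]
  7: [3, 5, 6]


Visit 5, enqueue [0, 1, 6, 7]
Visit 0, enqueue [2, 4]
Visit 1, enqueue []
Visit 6, enqueue []
Visit 7, enqueue [3]
Visit 2, enqueue []
Visit 4, enqueue []
Visit 3, enqueue []

BFS order: [5, 0, 1, 6, 7, 2, 4, 3]


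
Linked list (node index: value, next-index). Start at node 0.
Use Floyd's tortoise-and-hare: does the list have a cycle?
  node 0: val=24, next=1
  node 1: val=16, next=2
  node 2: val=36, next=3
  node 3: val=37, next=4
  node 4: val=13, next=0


Floyd's tortoise (slow, +1) and hare (fast, +2):
  init: slow=0, fast=0
  step 1: slow=1, fast=2
  step 2: slow=2, fast=4
  step 3: slow=3, fast=1
  step 4: slow=4, fast=3
  step 5: slow=0, fast=0
  slow == fast at node 0: cycle detected

Cycle: yes


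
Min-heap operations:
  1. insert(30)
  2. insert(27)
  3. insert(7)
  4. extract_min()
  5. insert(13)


insert(30) -> [30]
insert(27) -> [27, 30]
insert(7) -> [7, 30, 27]
extract_min()->7, [27, 30]
insert(13) -> [13, 30, 27]

Final heap: [13, 30, 27]


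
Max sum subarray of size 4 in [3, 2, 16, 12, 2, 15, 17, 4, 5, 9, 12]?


[0:4]: 33
[1:5]: 32
[2:6]: 45
[3:7]: 46
[4:8]: 38
[5:9]: 41
[6:10]: 35
[7:11]: 30

Max: 46 at [3:7]


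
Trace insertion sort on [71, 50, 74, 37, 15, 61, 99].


Initial: [71, 50, 74, 37, 15, 61, 99]
Insert 50: [50, 71, 74, 37, 15, 61, 99]
Insert 74: [50, 71, 74, 37, 15, 61, 99]
Insert 37: [37, 50, 71, 74, 15, 61, 99]
Insert 15: [15, 37, 50, 71, 74, 61, 99]
Insert 61: [15, 37, 50, 61, 71, 74, 99]
Insert 99: [15, 37, 50, 61, 71, 74, 99]

Sorted: [15, 37, 50, 61, 71, 74, 99]


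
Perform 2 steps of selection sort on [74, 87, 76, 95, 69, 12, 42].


Initial: [74, 87, 76, 95, 69, 12, 42]
Step 1: min=12 at 5
  Swap: [12, 87, 76, 95, 69, 74, 42]
Step 2: min=42 at 6
  Swap: [12, 42, 76, 95, 69, 74, 87]

After 2 steps: [12, 42, 76, 95, 69, 74, 87]


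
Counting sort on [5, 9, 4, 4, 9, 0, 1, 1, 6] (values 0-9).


Input: [5, 9, 4, 4, 9, 0, 1, 1, 6]
Counts: [1, 2, 0, 0, 2, 1, 1, 0, 0, 2]

Sorted: [0, 1, 1, 4, 4, 5, 6, 9, 9]


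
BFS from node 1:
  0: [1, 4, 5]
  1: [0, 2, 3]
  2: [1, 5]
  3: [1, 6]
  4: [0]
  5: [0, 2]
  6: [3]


Visit 1, enqueue [0, 2, 3]
Visit 0, enqueue [4, 5]
Visit 2, enqueue []
Visit 3, enqueue [6]
Visit 4, enqueue []
Visit 5, enqueue []
Visit 6, enqueue []

BFS order: [1, 0, 2, 3, 4, 5, 6]


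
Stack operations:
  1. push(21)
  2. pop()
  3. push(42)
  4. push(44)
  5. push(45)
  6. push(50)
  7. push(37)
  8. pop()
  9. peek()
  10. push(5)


push(21) -> [21]
pop()->21, []
push(42) -> [42]
push(44) -> [42, 44]
push(45) -> [42, 44, 45]
push(50) -> [42, 44, 45, 50]
push(37) -> [42, 44, 45, 50, 37]
pop()->37, [42, 44, 45, 50]
peek()->50
push(5) -> [42, 44, 45, 50, 5]

Final stack: [42, 44, 45, 50, 5]


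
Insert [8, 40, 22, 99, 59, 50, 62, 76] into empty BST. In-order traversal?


Insert 8: root
Insert 40: R from 8
Insert 22: R from 8 -> L from 40
Insert 99: R from 8 -> R from 40
Insert 59: R from 8 -> R from 40 -> L from 99
Insert 50: R from 8 -> R from 40 -> L from 99 -> L from 59
Insert 62: R from 8 -> R from 40 -> L from 99 -> R from 59
Insert 76: R from 8 -> R from 40 -> L from 99 -> R from 59 -> R from 62

In-order: [8, 22, 40, 50, 59, 62, 76, 99]


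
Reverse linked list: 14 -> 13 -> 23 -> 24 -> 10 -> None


Step 1: curr=14, set curr.next=prev(None) | reversed so far: 14
Step 2: curr=13, set curr.next=prev(14) | reversed so far: 13 -> 14
Step 3: curr=23, set curr.next=prev(13) | reversed so far: 23 -> 13 -> 14
Step 4: curr=24, set curr.next=prev(23) | reversed so far: 24 -> 23 -> 13 -> 14
Step 5: curr=10, set curr.next=prev(24) | reversed so far: 10 -> 24 -> 23 -> 13 -> 14

10 -> 24 -> 23 -> 13 -> 14 -> None


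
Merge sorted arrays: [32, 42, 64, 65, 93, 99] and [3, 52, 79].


Take 3 from B
Take 32 from A
Take 42 from A
Take 52 from B
Take 64 from A
Take 65 from A
Take 79 from B

Merged: [3, 32, 42, 52, 64, 65, 79, 93, 99]


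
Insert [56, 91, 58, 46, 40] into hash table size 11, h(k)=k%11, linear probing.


Insert 56: h=1 -> slot 1
Insert 91: h=3 -> slot 3
Insert 58: h=3, 1 probes -> slot 4
Insert 46: h=2 -> slot 2
Insert 40: h=7 -> slot 7

Table: [None, 56, 46, 91, 58, None, None, 40, None, None, None]


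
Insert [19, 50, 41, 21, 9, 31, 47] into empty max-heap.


Insert 19: [19]
Insert 50: [50, 19]
Insert 41: [50, 19, 41]
Insert 21: [50, 21, 41, 19]
Insert 9: [50, 21, 41, 19, 9]
Insert 31: [50, 21, 41, 19, 9, 31]
Insert 47: [50, 21, 47, 19, 9, 31, 41]

Final heap: [50, 21, 47, 19, 9, 31, 41]


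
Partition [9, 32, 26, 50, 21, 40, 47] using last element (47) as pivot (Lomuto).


Pivot: 47
  9 <= 47: advance i (no swap)
  32 <= 47: advance i (no swap)
  26 <= 47: advance i (no swap)
  21 <= 47: swap -> [9, 32, 26, 21, 50, 40, 47]
  40 <= 47: swap -> [9, 32, 26, 21, 40, 50, 47]
Place pivot at 5: [9, 32, 26, 21, 40, 47, 50]

Partitioned: [9, 32, 26, 21, 40, 47, 50]


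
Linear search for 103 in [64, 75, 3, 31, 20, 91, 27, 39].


i=0: 64!=103
i=1: 75!=103
i=2: 3!=103
i=3: 31!=103
i=4: 20!=103
i=5: 91!=103
i=6: 27!=103
i=7: 39!=103

Not found, 8 comps


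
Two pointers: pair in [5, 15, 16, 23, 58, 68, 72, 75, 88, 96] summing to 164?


lo=0(5)+hi=9(96)=101
lo=1(15)+hi=9(96)=111
lo=2(16)+hi=9(96)=112
lo=3(23)+hi=9(96)=119
lo=4(58)+hi=9(96)=154
lo=5(68)+hi=9(96)=164

Yes: 68+96=164
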